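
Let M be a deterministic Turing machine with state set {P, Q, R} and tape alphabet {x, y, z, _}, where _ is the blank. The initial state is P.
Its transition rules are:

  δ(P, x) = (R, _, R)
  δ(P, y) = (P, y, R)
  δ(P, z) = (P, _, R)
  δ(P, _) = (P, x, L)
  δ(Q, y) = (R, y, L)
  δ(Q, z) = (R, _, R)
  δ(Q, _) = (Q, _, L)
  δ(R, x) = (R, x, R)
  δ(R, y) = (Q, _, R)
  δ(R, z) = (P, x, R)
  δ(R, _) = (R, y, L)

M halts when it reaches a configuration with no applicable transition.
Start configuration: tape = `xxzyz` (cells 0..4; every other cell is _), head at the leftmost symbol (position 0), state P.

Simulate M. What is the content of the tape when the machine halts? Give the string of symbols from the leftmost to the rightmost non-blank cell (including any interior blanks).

P | [x]xzyz___   read x → write _, move R, go to R
R | _[x]zyz___   read x → write x, move R, go to R
R | _x[z]yz___   read z → write x, move R, go to P
P | _xx[y]z___   read y → write y, move R, go to P
P | _xxy[z]___   read z → write _, move R, go to P
P | _xxy_[_]__   read _ → write x, move L, go to P
P | _xxy[_]x__   read _ → write x, move L, go to P
P | _xx[y]xx__   read y → write y, move R, go to P
P | _xxy[x]x__   read x → write _, move R, go to R
R | _xxy_[x]__   read x → write x, move R, go to R
R | _xxy_x[_]_   read _ → write y, move L, go to R
R | _xxy_[x]y_   read x → write x, move R, go to R
R | _xxy_x[y]_   read y → write _, move R, go to Q
Q | _xxy_x_[_]   read _ → write _, move L, go to Q
Q | _xxy_x[_]_   read _ → write _, move L, go to Q
Q | _xxy_[x]__
The non-blank tape span at halt is xxy_x.

xxy_x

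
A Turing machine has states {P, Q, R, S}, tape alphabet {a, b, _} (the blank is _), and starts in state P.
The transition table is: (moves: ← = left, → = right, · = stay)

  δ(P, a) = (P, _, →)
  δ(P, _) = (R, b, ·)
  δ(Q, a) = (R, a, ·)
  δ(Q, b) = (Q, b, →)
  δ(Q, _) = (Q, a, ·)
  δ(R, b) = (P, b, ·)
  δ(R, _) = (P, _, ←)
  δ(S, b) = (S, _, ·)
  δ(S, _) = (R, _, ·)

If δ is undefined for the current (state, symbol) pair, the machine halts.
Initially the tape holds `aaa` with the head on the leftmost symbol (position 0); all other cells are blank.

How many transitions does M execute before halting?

P | [a]aa_   read a → write _, move →, go to P
P | _[a]a_   read a → write _, move →, go to P
P | __[a]_   read a → write _, move →, go to P
P | ___[_]   read _ → write b, move ·, go to R
R | ___[b]   read b → write b, move ·, go to P
P | ___[b]
M halts after 5 transitions.

5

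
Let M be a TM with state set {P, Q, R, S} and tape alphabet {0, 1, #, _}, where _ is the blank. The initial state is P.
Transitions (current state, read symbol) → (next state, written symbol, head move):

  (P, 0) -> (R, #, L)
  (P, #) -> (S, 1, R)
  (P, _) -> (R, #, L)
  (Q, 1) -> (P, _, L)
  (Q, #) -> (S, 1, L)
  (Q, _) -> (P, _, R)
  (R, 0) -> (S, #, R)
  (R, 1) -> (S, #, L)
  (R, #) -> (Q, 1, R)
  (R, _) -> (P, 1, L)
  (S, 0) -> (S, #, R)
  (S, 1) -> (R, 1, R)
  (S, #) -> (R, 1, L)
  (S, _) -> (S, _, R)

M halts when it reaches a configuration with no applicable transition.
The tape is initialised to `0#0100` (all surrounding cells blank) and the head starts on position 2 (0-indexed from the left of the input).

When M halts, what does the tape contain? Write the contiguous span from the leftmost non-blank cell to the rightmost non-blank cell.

011_00

state=P head=2 tape=0#[0]100   (P,0)→(R,#,L)
state=R head=1 tape=0[#]#100   (R,#)→(Q,1,R)
state=Q head=2 tape=01[#]100   (Q,#)→(S,1,L)
state=S head=1 tape=0[1]1100   (S,1)→(R,1,R)
state=R head=2 tape=01[1]100   (R,1)→(S,#,L)
state=S head=1 tape=0[1]#100   (S,1)→(R,1,R)
state=R head=2 tape=01[#]100   (R,#)→(Q,1,R)
state=Q head=3 tape=011[1]00   (Q,1)→(P,_,L)
state=P head=2 tape=01[1]_00
The non-blank tape span at halt is 011_00.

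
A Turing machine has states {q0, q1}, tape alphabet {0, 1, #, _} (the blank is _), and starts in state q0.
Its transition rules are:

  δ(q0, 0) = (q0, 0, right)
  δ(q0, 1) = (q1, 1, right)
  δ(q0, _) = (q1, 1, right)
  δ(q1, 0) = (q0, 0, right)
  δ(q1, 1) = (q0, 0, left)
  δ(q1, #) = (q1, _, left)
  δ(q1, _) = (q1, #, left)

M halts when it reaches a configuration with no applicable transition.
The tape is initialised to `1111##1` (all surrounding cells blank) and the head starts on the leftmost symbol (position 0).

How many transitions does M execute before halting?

q0 | [1]111##1   read 1 → write 1, move right, go to q1
q1 | 1[1]11##1   read 1 → write 0, move left, go to q0
q0 | [1]011##1   read 1 → write 1, move right, go to q1
q1 | 1[0]11##1   read 0 → write 0, move right, go to q0
q0 | 10[1]1##1   read 1 → write 1, move right, go to q1
q1 | 101[1]##1   read 1 → write 0, move left, go to q0
q0 | 10[1]0##1   read 1 → write 1, move right, go to q1
q1 | 101[0]##1   read 0 → write 0, move right, go to q0
q0 | 1010[#]#1
M halts after 8 transitions.

8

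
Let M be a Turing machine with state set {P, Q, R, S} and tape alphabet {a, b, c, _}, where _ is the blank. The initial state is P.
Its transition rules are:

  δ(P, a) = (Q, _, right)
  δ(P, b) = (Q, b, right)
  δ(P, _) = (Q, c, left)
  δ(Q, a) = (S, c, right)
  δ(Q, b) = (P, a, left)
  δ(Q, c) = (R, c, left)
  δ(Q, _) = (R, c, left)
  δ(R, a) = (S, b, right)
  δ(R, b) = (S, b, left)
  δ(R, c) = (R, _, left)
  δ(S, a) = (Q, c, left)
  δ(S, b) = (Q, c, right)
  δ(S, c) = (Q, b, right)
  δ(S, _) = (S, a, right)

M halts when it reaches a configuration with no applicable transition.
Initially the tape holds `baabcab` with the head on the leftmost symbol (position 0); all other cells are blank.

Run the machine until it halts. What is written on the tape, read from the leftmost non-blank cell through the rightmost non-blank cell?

P | ____[b]aabcab   read b → write b, move right, go to Q
Q | ____b[a]abcab   read a → write c, move right, go to S
S | ____bc[a]bcab   read a → write c, move left, go to Q
Q | ____b[c]cbcab   read c → write c, move left, go to R
R | ____[b]ccbcab   read b → write b, move left, go to S
S | ___[_]bccbcab   read _ → write a, move right, go to S
S | ___a[b]ccbcab   read b → write c, move right, go to Q
Q | ___ac[c]cbcab   read c → write c, move left, go to R
R | ___a[c]ccbcab   read c → write _, move left, go to R
R | ___[a]_ccbcab   read a → write b, move right, go to S
S | ___b[_]ccbcab   read _ → write a, move right, go to S
S | ___ba[c]cbcab   read c → write b, move right, go to Q
Q | ___bab[c]bcab   read c → write c, move left, go to R
R | ___ba[b]cbcab   read b → write b, move left, go to S
S | ___b[a]bcbcab   read a → write c, move left, go to Q
Q | ___[b]cbcbcab   read b → write a, move left, go to P
P | __[_]acbcbcab   read _ → write c, move left, go to Q
Q | _[_]cacbcbcab   read _ → write c, move left, go to R
R | [_]ccacbcbcab
The non-blank tape span at halt is ccacbcbcab.

ccacbcbcab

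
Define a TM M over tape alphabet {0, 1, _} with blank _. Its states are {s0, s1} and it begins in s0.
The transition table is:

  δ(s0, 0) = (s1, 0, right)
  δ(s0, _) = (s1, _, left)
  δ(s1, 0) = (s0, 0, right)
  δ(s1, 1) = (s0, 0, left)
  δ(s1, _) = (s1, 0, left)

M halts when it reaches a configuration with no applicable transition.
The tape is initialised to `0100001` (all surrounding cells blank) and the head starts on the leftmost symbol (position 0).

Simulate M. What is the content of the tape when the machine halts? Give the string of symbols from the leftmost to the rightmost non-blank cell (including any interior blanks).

s0 | [0]100001   read 0 → write 0, move right, go to s1
s1 | 0[1]00001   read 1 → write 0, move left, go to s0
s0 | [0]000001   read 0 → write 0, move right, go to s1
s1 | 0[0]00001   read 0 → write 0, move right, go to s0
s0 | 00[0]0001   read 0 → write 0, move right, go to s1
s1 | 000[0]001   read 0 → write 0, move right, go to s0
s0 | 0000[0]01   read 0 → write 0, move right, go to s1
s1 | 00000[0]1   read 0 → write 0, move right, go to s0
s0 | 000000[1]
The non-blank tape span at halt is 0000001.

0000001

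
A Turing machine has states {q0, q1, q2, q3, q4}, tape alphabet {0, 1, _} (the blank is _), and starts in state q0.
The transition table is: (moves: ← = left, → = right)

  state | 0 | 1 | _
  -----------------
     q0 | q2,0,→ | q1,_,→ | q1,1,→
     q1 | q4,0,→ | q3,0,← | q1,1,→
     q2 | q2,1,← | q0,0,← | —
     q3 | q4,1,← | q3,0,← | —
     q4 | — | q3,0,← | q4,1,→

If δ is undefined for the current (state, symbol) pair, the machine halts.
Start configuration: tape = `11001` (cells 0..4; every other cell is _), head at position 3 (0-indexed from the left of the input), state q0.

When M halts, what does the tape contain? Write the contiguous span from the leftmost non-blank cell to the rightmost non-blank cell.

00011

q0 | _110[0]1   read 0 → write 0, move →, go to q2
q2 | _1100[1]   read 1 → write 0, move ←, go to q0
q0 | _110[0]0   read 0 → write 0, move →, go to q2
q2 | _1100[0]   read 0 → write 1, move ←, go to q2
q2 | _110[0]1   read 0 → write 1, move ←, go to q2
q2 | _11[0]11   read 0 → write 1, move ←, go to q2
q2 | _1[1]111   read 1 → write 0, move ←, go to q0
q0 | _[1]0111   read 1 → write _, move →, go to q1
q1 | __[0]111   read 0 → write 0, move →, go to q4
q4 | __0[1]11   read 1 → write 0, move ←, go to q3
q3 | __[0]011   read 0 → write 1, move ←, go to q4
q4 | _[_]1011   read _ → write 1, move →, go to q4
q4 | _1[1]011   read 1 → write 0, move ←, go to q3
q3 | _[1]0011   read 1 → write 0, move ←, go to q3
q3 | [_]00011
The non-blank tape span at halt is 00011.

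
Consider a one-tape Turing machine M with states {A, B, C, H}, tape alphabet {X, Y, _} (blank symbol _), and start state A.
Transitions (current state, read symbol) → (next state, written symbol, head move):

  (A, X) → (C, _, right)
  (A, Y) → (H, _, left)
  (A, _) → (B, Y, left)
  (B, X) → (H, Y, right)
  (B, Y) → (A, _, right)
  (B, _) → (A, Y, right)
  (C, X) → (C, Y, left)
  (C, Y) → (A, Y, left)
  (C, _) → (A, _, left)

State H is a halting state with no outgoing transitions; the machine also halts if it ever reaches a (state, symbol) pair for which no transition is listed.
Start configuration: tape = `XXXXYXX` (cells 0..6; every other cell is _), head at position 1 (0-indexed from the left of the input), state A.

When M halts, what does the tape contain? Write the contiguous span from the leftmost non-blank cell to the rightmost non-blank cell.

Y__YXYXX

A | _X[X]XXYXX   read X → write _, move right, go to C
C | _X_[X]XYXX   read X → write Y, move left, go to C
C | _X[_]YXYXX   read _ → write _, move left, go to A
A | _[X]_YXYXX   read X → write _, move right, go to C
C | __[_]YXYXX   read _ → write _, move left, go to A
A | _[_]_YXYXX   read _ → write Y, move left, go to B
B | [_]Y_YXYXX   read _ → write Y, move right, go to A
A | Y[Y]_YXYXX   read Y → write _, move left, go to H
H | [Y]__YXYXX
The non-blank tape span at halt is Y__YXYXX.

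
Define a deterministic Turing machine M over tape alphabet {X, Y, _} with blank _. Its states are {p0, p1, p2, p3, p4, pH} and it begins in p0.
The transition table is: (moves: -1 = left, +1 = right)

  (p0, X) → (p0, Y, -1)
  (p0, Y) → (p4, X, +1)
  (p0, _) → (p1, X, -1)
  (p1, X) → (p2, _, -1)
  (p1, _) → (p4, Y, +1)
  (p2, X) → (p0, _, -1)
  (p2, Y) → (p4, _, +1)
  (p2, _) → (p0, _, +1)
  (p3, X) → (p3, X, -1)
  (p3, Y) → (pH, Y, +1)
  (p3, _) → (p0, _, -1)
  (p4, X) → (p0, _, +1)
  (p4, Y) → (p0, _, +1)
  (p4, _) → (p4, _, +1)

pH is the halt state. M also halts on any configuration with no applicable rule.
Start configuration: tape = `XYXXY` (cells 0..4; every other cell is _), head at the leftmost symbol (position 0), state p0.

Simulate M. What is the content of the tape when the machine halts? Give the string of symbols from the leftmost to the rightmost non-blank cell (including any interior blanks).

YYXYYXY

p0 | __[X]YXXY   read X → write Y, move -1, go to p0
p0 | _[_]YYXXY   read _ → write X, move -1, go to p1
p1 | [_]XYYXXY   read _ → write Y, move +1, go to p4
p4 | Y[X]YYXXY   read X → write _, move +1, go to p0
p0 | Y_[Y]YXXY   read Y → write X, move +1, go to p4
p4 | Y_X[Y]XXY   read Y → write _, move +1, go to p0
p0 | Y_X_[X]XY   read X → write Y, move -1, go to p0
p0 | Y_X[_]YXY   read _ → write X, move -1, go to p1
p1 | Y_[X]XYXY   read X → write _, move -1, go to p2
p2 | Y[_]_XYXY   read _ → write _, move +1, go to p0
p0 | Y_[_]XYXY   read _ → write X, move -1, go to p1
p1 | Y[_]XXYXY   read _ → write Y, move +1, go to p4
p4 | YY[X]XYXY   read X → write _, move +1, go to p0
p0 | YY_[X]YXY   read X → write Y, move -1, go to p0
p0 | YY[_]YYXY   read _ → write X, move -1, go to p1
p1 | Y[Y]XYYXY
The non-blank tape span at halt is YYXYYXY.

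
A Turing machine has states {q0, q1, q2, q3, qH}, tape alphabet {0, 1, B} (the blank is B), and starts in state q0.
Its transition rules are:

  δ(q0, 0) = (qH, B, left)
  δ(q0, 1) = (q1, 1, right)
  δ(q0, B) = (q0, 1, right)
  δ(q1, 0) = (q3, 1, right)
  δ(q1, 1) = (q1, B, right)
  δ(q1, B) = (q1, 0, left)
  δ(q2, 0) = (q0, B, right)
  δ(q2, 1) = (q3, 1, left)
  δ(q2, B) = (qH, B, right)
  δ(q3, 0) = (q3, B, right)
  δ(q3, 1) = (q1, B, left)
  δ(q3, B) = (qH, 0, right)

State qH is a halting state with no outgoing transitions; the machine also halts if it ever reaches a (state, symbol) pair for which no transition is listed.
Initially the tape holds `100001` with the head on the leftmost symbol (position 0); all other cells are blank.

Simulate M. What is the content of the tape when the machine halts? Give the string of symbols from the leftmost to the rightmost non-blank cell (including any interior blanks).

1B1BB0

state=q0 head=0 tape=[1]00001B   (q0,1)→(q1,1,right)
state=q1 head=1 tape=1[0]0001B   (q1,0)→(q3,1,right)
state=q3 head=2 tape=11[0]001B   (q3,0)→(q3,B,right)
state=q3 head=3 tape=11B[0]01B   (q3,0)→(q3,B,right)
state=q3 head=4 tape=11BB[0]1B   (q3,0)→(q3,B,right)
state=q3 head=5 tape=11BBB[1]B   (q3,1)→(q1,B,left)
state=q1 head=4 tape=11BB[B]BB   (q1,B)→(q1,0,left)
state=q1 head=3 tape=11B[B]0BB   (q1,B)→(q1,0,left)
state=q1 head=2 tape=11[B]00BB   (q1,B)→(q1,0,left)
state=q1 head=1 tape=1[1]000BB   (q1,1)→(q1,B,right)
state=q1 head=2 tape=1B[0]00BB   (q1,0)→(q3,1,right)
state=q3 head=3 tape=1B1[0]0BB   (q3,0)→(q3,B,right)
state=q3 head=4 tape=1B1B[0]BB   (q3,0)→(q3,B,right)
state=q3 head=5 tape=1B1BB[B]B   (q3,B)→(qH,0,right)
state=qH head=6 tape=1B1BB0[B]
The non-blank tape span at halt is 1B1BB0.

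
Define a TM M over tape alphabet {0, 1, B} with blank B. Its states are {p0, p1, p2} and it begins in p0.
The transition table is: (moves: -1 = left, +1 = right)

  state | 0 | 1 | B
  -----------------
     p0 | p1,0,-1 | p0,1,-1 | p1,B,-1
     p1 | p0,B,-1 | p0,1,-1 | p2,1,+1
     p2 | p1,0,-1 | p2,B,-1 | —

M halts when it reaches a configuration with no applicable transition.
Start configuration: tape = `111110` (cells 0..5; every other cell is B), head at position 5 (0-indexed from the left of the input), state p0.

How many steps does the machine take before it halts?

state=p0 head=5 tape=BB11111[0]   (p0,0)→(p1,0,-1)
state=p1 head=4 tape=BB1111[1]0   (p1,1)→(p0,1,-1)
state=p0 head=3 tape=BB111[1]10   (p0,1)→(p0,1,-1)
state=p0 head=2 tape=BB11[1]110   (p0,1)→(p0,1,-1)
state=p0 head=1 tape=BB1[1]1110   (p0,1)→(p0,1,-1)
state=p0 head=0 tape=BB[1]11110   (p0,1)→(p0,1,-1)
state=p0 head=-1 tape=B[B]111110   (p0,B)→(p1,B,-1)
state=p1 head=-2 tape=[B]B111110   (p1,B)→(p2,1,+1)
state=p2 head=-1 tape=1[B]111110
M halts after 8 transitions.

8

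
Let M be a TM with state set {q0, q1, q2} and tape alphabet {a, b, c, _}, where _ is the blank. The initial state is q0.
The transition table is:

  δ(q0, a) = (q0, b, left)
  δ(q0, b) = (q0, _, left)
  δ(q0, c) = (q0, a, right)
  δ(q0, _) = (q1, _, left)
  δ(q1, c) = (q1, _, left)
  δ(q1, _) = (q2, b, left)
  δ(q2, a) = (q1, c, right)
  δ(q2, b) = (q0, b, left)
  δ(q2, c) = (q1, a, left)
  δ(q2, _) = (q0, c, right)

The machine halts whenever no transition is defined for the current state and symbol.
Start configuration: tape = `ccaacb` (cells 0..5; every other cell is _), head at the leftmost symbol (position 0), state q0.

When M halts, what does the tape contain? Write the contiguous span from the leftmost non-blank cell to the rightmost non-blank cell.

state=q0 head=0 tape=___[c]caacb   (q0,c)→(q0,a,right)
state=q0 head=1 tape=___a[c]aacb   (q0,c)→(q0,a,right)
state=q0 head=2 tape=___aa[a]acb   (q0,a)→(q0,b,left)
state=q0 head=1 tape=___a[a]bacb   (q0,a)→(q0,b,left)
state=q0 head=0 tape=___[a]bbacb   (q0,a)→(q0,b,left)
state=q0 head=-1 tape=__[_]bbbacb   (q0,_)→(q1,_,left)
state=q1 head=-2 tape=_[_]_bbbacb   (q1,_)→(q2,b,left)
state=q2 head=-3 tape=[_]b_bbbacb   (q2,_)→(q0,c,right)
state=q0 head=-2 tape=c[b]_bbbacb   (q0,b)→(q0,_,left)
state=q0 head=-3 tape=[c]__bbbacb   (q0,c)→(q0,a,right)
state=q0 head=-2 tape=a[_]_bbbacb   (q0,_)→(q1,_,left)
state=q1 head=-3 tape=[a]__bbbacb
The non-blank tape span at halt is a__bbbacb.

a__bbbacb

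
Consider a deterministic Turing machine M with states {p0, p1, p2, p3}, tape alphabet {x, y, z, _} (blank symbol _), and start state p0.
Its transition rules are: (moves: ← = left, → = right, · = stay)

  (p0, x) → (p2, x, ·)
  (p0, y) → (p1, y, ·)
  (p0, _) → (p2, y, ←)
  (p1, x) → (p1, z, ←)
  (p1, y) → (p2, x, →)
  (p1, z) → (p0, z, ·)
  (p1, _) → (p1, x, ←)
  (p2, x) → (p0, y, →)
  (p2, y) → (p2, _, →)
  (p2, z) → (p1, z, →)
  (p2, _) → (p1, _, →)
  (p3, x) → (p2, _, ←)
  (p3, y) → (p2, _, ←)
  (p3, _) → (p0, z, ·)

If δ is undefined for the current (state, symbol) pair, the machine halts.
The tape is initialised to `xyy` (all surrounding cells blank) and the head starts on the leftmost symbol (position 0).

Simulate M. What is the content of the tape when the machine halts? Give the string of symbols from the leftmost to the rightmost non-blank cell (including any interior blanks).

xzzxx

p0 | [x]yy__   read x → write x, move ·, go to p2
p2 | [x]yy__   read x → write y, move →, go to p0
p0 | y[y]y__   read y → write y, move ·, go to p1
p1 | y[y]y__   read y → write x, move →, go to p2
p2 | yx[y]__   read y → write _, move →, go to p2
p2 | yx_[_]_   read _ → write _, move →, go to p1
p1 | yx__[_]   read _ → write x, move ←, go to p1
p1 | yx_[_]x   read _ → write x, move ←, go to p1
p1 | yx[_]xx   read _ → write x, move ←, go to p1
p1 | y[x]xxx   read x → write z, move ←, go to p1
p1 | [y]zxxx   read y → write x, move →, go to p2
p2 | x[z]xxx   read z → write z, move →, go to p1
p1 | xz[x]xx   read x → write z, move ←, go to p1
p1 | x[z]zxx   read z → write z, move ·, go to p0
p0 | x[z]zxx
The non-blank tape span at halt is xzzxx.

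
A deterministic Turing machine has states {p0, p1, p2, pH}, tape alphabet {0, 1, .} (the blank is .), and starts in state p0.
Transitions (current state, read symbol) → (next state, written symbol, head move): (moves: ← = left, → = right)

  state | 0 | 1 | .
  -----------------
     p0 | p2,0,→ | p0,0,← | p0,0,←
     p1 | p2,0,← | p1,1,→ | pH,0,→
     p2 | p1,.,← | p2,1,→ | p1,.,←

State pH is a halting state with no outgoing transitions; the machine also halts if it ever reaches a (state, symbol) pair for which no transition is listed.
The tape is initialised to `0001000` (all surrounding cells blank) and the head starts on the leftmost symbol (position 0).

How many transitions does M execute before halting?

5

p0 | ..[0]001000   read 0 → write 0, move →, go to p2
p2 | ..0[0]01000   read 0 → write ., move ←, go to p1
p1 | ..[0].01000   read 0 → write 0, move ←, go to p2
p2 | .[.]0.01000   read . → write ., move ←, go to p1
p1 | [.].0.01000   read . → write 0, move →, go to pH
pH | 0[.]0.01000
M halts after 5 transitions.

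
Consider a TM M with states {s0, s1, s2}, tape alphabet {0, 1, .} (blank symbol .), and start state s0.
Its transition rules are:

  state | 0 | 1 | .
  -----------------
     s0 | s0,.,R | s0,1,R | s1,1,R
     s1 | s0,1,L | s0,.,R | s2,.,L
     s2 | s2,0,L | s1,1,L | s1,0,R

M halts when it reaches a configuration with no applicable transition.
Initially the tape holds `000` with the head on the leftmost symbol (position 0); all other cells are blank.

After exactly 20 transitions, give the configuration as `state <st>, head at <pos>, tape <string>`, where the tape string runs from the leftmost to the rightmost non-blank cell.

state s2, head at 2, tape 11.1

s0 | [0]00...   read 0 → write ., move R, go to s0
s0 | .[0]0...   read 0 → write ., move R, go to s0
s0 | ..[0]...   read 0 → write ., move R, go to s0
s0 | ...[.]..   read . → write 1, move R, go to s1
s1 | ...1[.].   read . → write ., move L, go to s2
s2 | ...[1]..   read 1 → write 1, move L, go to s1
s1 | ..[.]1..   read . → write ., move L, go to s2
s2 | .[.].1..   read . → write 0, move R, go to s1
s1 | .0[.]1..   read . → write ., move L, go to s2
s2 | .[0].1..   read 0 → write 0, move L, go to s2
s2 | [.]0.1..   read . → write 0, move R, go to s1
s1 | 0[0].1..   read 0 → write 1, move L, go to s0
s0 | [0]1.1..   read 0 → write ., move R, go to s0
s0 | .[1].1..   read 1 → write 1, move R, go to s0
s0 | .1[.]1..   read . → write 1, move R, go to s1
s1 | .11[1]..   read 1 → write ., move R, go to s0
s0 | .11.[.].   read . → write 1, move R, go to s1
s1 | .11.1[.]   read . → write ., move L, go to s2
s2 | .11.[1].   read 1 → write 1, move L, go to s1
s1 | .11[.]1.   read . → write ., move L, go to s2
s2 | .1[1].1.
After 20 steps: state s2, head at 2, tape 11.1.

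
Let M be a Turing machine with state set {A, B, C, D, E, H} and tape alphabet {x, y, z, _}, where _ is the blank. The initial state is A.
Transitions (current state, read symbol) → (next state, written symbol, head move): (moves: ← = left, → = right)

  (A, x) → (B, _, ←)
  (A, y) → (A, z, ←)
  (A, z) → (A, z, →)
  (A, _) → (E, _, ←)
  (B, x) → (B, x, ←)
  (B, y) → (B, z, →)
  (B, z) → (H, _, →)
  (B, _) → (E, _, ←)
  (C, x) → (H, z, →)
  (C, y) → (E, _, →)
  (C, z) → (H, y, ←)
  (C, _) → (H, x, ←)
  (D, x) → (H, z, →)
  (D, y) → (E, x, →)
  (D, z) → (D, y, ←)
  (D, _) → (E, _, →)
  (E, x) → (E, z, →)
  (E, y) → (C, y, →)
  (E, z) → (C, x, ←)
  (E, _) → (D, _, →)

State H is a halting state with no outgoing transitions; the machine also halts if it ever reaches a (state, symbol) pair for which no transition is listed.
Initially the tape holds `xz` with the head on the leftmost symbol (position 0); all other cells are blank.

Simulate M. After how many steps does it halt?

9

state=A head=0 tape=__[x]z_   (A,x)→(B,_,←)
state=B head=-1 tape=_[_]_z_   (B,_)→(E,_,←)
state=E head=-2 tape=[_]__z_   (E,_)→(D,_,→)
state=D head=-1 tape=_[_]_z_   (D,_)→(E,_,→)
state=E head=0 tape=__[_]z_   (E,_)→(D,_,→)
state=D head=1 tape=___[z]_   (D,z)→(D,y,←)
state=D head=0 tape=__[_]y_   (D,_)→(E,_,→)
state=E head=1 tape=___[y]_   (E,y)→(C,y,→)
state=C head=2 tape=___y[_]   (C,_)→(H,x,←)
state=H head=1 tape=___[y]x
M halts after 9 transitions.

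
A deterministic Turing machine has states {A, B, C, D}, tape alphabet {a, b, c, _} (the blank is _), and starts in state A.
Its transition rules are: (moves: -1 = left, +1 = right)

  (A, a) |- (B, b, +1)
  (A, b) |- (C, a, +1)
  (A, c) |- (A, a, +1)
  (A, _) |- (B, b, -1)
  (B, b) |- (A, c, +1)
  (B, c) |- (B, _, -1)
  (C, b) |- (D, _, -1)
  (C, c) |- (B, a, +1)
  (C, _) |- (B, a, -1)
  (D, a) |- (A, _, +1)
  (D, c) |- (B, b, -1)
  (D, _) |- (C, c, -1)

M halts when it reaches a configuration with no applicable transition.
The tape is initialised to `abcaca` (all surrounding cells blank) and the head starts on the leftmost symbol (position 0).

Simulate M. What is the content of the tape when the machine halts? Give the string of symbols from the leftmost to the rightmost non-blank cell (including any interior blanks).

state=A head=0 tape=[a]bcaca   (A,a)→(B,b,+1)
state=B head=1 tape=b[b]caca   (B,b)→(A,c,+1)
state=A head=2 tape=bc[c]aca   (A,c)→(A,a,+1)
state=A head=3 tape=bca[a]ca   (A,a)→(B,b,+1)
state=B head=4 tape=bcab[c]a   (B,c)→(B,_,-1)
state=B head=3 tape=bca[b]_a   (B,b)→(A,c,+1)
state=A head=4 tape=bcac[_]a   (A,_)→(B,b,-1)
state=B head=3 tape=bca[c]ba   (B,c)→(B,_,-1)
state=B head=2 tape=bc[a]_ba
The non-blank tape span at halt is bca_ba.

bca_ba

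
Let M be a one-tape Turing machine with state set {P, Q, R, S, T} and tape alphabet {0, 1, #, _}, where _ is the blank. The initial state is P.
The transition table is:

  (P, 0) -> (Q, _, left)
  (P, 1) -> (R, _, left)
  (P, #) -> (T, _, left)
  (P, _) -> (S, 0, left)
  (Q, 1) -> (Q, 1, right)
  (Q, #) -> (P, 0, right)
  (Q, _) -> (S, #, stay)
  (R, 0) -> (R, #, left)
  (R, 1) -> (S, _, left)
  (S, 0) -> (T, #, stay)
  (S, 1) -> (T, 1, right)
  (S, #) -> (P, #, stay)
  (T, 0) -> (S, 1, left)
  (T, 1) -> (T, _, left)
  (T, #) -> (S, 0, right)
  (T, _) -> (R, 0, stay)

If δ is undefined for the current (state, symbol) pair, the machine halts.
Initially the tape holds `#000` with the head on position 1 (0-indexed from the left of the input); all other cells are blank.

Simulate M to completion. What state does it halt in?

state=P head=1 tape=#[0]00_   (P,0)→(Q,_,left)
state=Q head=0 tape=[#]_00_   (Q,#)→(P,0,right)
state=P head=1 tape=0[_]00_   (P,_)→(S,0,left)
state=S head=0 tape=[0]000_   (S,0)→(T,#,stay)
state=T head=0 tape=[#]000_   (T,#)→(S,0,right)
state=S head=1 tape=0[0]00_   (S,0)→(T,#,stay)
state=T head=1 tape=0[#]00_   (T,#)→(S,0,right)
state=S head=2 tape=00[0]0_   (S,0)→(T,#,stay)
state=T head=2 tape=00[#]0_   (T,#)→(S,0,right)
state=S head=3 tape=000[0]_   (S,0)→(T,#,stay)
state=T head=3 tape=000[#]_   (T,#)→(S,0,right)
state=S head=4 tape=0000[_]
No transition is defined for (S, _); M halts in state S.

S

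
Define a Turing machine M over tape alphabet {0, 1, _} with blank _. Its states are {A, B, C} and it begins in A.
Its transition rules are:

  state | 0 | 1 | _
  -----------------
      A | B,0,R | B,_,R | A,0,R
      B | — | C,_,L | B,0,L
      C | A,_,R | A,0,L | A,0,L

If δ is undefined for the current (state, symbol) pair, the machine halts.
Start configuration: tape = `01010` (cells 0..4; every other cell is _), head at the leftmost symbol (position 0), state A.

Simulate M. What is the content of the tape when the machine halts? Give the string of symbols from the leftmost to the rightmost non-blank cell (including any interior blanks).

0_000

A | [0]1010_   read 0 → write 0, move R, go to B
B | 0[1]010_   read 1 → write _, move L, go to C
C | [0]_010_   read 0 → write _, move R, go to A
A | _[_]010_   read _ → write 0, move R, go to A
A | _0[0]10_   read 0 → write 0, move R, go to B
B | _00[1]0_   read 1 → write _, move L, go to C
C | _0[0]_0_   read 0 → write _, move R, go to A
A | _0_[_]0_   read _ → write 0, move R, go to A
A | _0_0[0]_   read 0 → write 0, move R, go to B
B | _0_00[_]   read _ → write 0, move L, go to B
B | _0_0[0]0
The non-blank tape span at halt is 0_000.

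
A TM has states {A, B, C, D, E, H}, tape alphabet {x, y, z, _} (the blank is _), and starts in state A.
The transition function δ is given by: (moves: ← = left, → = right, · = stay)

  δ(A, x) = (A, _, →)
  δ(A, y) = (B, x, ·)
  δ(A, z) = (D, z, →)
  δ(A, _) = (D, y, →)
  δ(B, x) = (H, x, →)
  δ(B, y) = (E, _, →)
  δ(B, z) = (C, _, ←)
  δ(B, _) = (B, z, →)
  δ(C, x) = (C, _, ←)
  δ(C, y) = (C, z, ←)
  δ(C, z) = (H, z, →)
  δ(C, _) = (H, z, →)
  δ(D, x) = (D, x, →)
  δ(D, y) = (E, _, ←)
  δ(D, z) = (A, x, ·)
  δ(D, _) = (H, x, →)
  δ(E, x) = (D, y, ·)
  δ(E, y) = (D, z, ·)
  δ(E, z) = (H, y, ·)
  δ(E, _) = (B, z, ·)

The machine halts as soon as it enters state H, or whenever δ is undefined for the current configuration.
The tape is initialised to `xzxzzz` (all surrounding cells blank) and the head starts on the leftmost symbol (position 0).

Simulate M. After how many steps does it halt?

state=A head=0 tape=[x]zxzzz___   (A,x)→(A,_,→)
state=A head=1 tape=_[z]xzzz___   (A,z)→(D,z,→)
state=D head=2 tape=_z[x]zzz___   (D,x)→(D,x,→)
state=D head=3 tape=_zx[z]zz___   (D,z)→(A,x,·)
state=A head=3 tape=_zx[x]zz___   (A,x)→(A,_,→)
state=A head=4 tape=_zx_[z]z___   (A,z)→(D,z,→)
state=D head=5 tape=_zx_z[z]___   (D,z)→(A,x,·)
state=A head=5 tape=_zx_z[x]___   (A,x)→(A,_,→)
state=A head=6 tape=_zx_z_[_]__   (A,_)→(D,y,→)
state=D head=7 tape=_zx_z_y[_]_   (D,_)→(H,x,→)
state=H head=8 tape=_zx_z_yx[_]
M halts after 10 transitions.

10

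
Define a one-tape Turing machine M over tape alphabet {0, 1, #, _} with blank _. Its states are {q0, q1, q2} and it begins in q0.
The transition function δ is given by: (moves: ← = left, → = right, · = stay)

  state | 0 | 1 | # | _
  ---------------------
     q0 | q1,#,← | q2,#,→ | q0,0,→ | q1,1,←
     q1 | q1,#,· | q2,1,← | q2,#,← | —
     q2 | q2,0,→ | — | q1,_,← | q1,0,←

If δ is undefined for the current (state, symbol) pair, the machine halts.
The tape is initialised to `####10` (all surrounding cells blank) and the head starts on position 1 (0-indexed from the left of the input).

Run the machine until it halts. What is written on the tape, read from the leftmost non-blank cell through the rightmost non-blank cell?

#___#0

state=q0 head=1 tape=_#[#]##10_   (q0,#)→(q0,0,→)
state=q0 head=2 tape=_#0[#]#10_   (q0,#)→(q0,0,→)
state=q0 head=3 tape=_#00[#]10_   (q0,#)→(q0,0,→)
state=q0 head=4 tape=_#000[1]0_   (q0,1)→(q2,#,→)
state=q2 head=5 tape=_#000#[0]_   (q2,0)→(q2,0,→)
state=q2 head=6 tape=_#000#0[_]   (q2,_)→(q1,0,←)
state=q1 head=5 tape=_#000#[0]0   (q1,0)→(q1,#,·)
state=q1 head=5 tape=_#000#[#]0   (q1,#)→(q2,#,←)
state=q2 head=4 tape=_#000[#]#0   (q2,#)→(q1,_,←)
state=q1 head=3 tape=_#00[0]_#0   (q1,0)→(q1,#,·)
state=q1 head=3 tape=_#00[#]_#0   (q1,#)→(q2,#,←)
state=q2 head=2 tape=_#0[0]#_#0   (q2,0)→(q2,0,→)
state=q2 head=3 tape=_#00[#]_#0   (q2,#)→(q1,_,←)
state=q1 head=2 tape=_#0[0]__#0   (q1,0)→(q1,#,·)
state=q1 head=2 tape=_#0[#]__#0   (q1,#)→(q2,#,←)
state=q2 head=1 tape=_#[0]#__#0   (q2,0)→(q2,0,→)
state=q2 head=2 tape=_#0[#]__#0   (q2,#)→(q1,_,←)
state=q1 head=1 tape=_#[0]___#0   (q1,0)→(q1,#,·)
state=q1 head=1 tape=_#[#]___#0   (q1,#)→(q2,#,←)
state=q2 head=0 tape=_[#]#___#0   (q2,#)→(q1,_,←)
state=q1 head=-1 tape=[_]_#___#0
The non-blank tape span at halt is #___#0.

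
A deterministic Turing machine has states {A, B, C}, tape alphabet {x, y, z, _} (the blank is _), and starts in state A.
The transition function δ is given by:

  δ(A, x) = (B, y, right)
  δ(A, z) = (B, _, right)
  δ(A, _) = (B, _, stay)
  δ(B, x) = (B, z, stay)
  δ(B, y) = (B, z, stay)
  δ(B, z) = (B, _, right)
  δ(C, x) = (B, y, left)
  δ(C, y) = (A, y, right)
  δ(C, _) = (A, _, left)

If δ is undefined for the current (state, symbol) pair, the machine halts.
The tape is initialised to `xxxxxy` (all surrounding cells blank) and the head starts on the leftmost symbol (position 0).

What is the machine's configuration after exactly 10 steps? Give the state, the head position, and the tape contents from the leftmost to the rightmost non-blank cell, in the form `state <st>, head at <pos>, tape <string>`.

state=A head=0 tape=[x]xxxxy   (A,x)→(B,y,right)
state=B head=1 tape=y[x]xxxy   (B,x)→(B,z,stay)
state=B head=1 tape=y[z]xxxy   (B,z)→(B,_,right)
state=B head=2 tape=y_[x]xxy   (B,x)→(B,z,stay)
state=B head=2 tape=y_[z]xxy   (B,z)→(B,_,right)
state=B head=3 tape=y__[x]xy   (B,x)→(B,z,stay)
state=B head=3 tape=y__[z]xy   (B,z)→(B,_,right)
state=B head=4 tape=y___[x]y   (B,x)→(B,z,stay)
state=B head=4 tape=y___[z]y   (B,z)→(B,_,right)
state=B head=5 tape=y____[y]   (B,y)→(B,z,stay)
state=B head=5 tape=y____[z]
After 10 steps: state B, head at 5, tape y____z.

state B, head at 5, tape y____z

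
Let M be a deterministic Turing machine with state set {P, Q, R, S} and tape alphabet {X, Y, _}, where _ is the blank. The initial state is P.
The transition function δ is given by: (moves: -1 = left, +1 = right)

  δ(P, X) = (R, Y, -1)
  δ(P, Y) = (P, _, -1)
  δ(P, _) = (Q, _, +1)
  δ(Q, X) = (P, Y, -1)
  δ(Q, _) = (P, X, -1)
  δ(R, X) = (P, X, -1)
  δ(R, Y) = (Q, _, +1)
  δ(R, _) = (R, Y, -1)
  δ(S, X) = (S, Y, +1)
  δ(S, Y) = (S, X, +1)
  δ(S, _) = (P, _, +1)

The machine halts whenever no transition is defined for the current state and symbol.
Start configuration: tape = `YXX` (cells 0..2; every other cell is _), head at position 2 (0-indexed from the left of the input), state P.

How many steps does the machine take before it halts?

8

state=P head=2 tape=_YX[X]   (P,X)→(R,Y,-1)
state=R head=1 tape=_Y[X]Y   (R,X)→(P,X,-1)
state=P head=0 tape=_[Y]XY   (P,Y)→(P,_,-1)
state=P head=-1 tape=[_]_XY   (P,_)→(Q,_,+1)
state=Q head=0 tape=_[_]XY   (Q,_)→(P,X,-1)
state=P head=-1 tape=[_]XXY   (P,_)→(Q,_,+1)
state=Q head=0 tape=_[X]XY   (Q,X)→(P,Y,-1)
state=P head=-1 tape=[_]YXY   (P,_)→(Q,_,+1)
state=Q head=0 tape=_[Y]XY
M halts after 8 transitions.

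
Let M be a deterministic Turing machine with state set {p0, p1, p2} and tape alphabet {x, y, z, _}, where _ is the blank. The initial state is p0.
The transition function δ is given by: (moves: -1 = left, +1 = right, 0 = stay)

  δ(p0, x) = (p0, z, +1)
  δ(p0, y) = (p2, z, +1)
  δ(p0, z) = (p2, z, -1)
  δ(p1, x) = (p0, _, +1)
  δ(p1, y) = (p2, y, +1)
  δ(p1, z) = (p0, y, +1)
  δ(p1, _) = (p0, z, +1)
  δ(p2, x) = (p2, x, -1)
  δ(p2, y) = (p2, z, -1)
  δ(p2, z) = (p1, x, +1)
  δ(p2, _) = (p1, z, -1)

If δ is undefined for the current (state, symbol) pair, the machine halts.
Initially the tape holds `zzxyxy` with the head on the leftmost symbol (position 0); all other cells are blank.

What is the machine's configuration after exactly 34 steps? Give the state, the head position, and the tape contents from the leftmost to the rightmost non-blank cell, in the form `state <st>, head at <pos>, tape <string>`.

state=p0 head=0 tape=______[z]zxyxy   (p0,z)→(p2,z,-1)
state=p2 head=-1 tape=_____[_]zzxyxy   (p2,_)→(p1,z,-1)
state=p1 head=-2 tape=____[_]zzzxyxy   (p1,_)→(p0,z,+1)
state=p0 head=-1 tape=____z[z]zzxyxy   (p0,z)→(p2,z,-1)
state=p2 head=-2 tape=____[z]zzzxyxy   (p2,z)→(p1,x,+1)
state=p1 head=-1 tape=____x[z]zzxyxy   (p1,z)→(p0,y,+1)
state=p0 head=0 tape=____xy[z]zxyxy   (p0,z)→(p2,z,-1)
state=p2 head=-1 tape=____x[y]zzxyxy   (p2,y)→(p2,z,-1)
state=p2 head=-2 tape=____[x]zzzxyxy   (p2,x)→(p2,x,-1)
state=p2 head=-3 tape=___[_]xzzzxyxy   (p2,_)→(p1,z,-1)
state=p1 head=-4 tape=__[_]zxzzzxyxy   (p1,_)→(p0,z,+1)
state=p0 head=-3 tape=__z[z]xzzzxyxy   (p0,z)→(p2,z,-1)
state=p2 head=-4 tape=__[z]zxzzzxyxy   (p2,z)→(p1,x,+1)
state=p1 head=-3 tape=__x[z]xzzzxyxy   (p1,z)→(p0,y,+1)
state=p0 head=-2 tape=__xy[x]zzzxyxy   (p0,x)→(p0,z,+1)
state=p0 head=-1 tape=__xyz[z]zzxyxy   (p0,z)→(p2,z,-1)
state=p2 head=-2 tape=__xy[z]zzzxyxy   (p2,z)→(p1,x,+1)
state=p1 head=-1 tape=__xyx[z]zzxyxy   (p1,z)→(p0,y,+1)
state=p0 head=0 tape=__xyxy[z]zxyxy   (p0,z)→(p2,z,-1)
state=p2 head=-1 tape=__xyx[y]zzxyxy   (p2,y)→(p2,z,-1)
state=p2 head=-2 tape=__xy[x]zzzxyxy   (p2,x)→(p2,x,-1)
state=p2 head=-3 tape=__x[y]xzzzxyxy   (p2,y)→(p2,z,-1)
state=p2 head=-4 tape=__[x]zxzzzxyxy   (p2,x)→(p2,x,-1)
state=p2 head=-5 tape=_[_]xzxzzzxyxy   (p2,_)→(p1,z,-1)
state=p1 head=-6 tape=[_]zxzxzzzxyxy   (p1,_)→(p0,z,+1)
state=p0 head=-5 tape=z[z]xzxzzzxyxy   (p0,z)→(p2,z,-1)
state=p2 head=-6 tape=[z]zxzxzzzxyxy   (p2,z)→(p1,x,+1)
state=p1 head=-5 tape=x[z]xzxzzzxyxy   (p1,z)→(p0,y,+1)
state=p0 head=-4 tape=xy[x]zxzzzxyxy   (p0,x)→(p0,z,+1)
state=p0 head=-3 tape=xyz[z]xzzzxyxy   (p0,z)→(p2,z,-1)
state=p2 head=-4 tape=xy[z]zxzzzxyxy   (p2,z)→(p1,x,+1)
state=p1 head=-3 tape=xyx[z]xzzzxyxy   (p1,z)→(p0,y,+1)
state=p0 head=-2 tape=xyxy[x]zzzxyxy   (p0,x)→(p0,z,+1)
state=p0 head=-1 tape=xyxyz[z]zzxyxy   (p0,z)→(p2,z,-1)
state=p2 head=-2 tape=xyxy[z]zzzxyxy
After 34 steps: state p2, head at -2, tape xyxyzzzzxyxy.

state p2, head at -2, tape xyxyzzzzxyxy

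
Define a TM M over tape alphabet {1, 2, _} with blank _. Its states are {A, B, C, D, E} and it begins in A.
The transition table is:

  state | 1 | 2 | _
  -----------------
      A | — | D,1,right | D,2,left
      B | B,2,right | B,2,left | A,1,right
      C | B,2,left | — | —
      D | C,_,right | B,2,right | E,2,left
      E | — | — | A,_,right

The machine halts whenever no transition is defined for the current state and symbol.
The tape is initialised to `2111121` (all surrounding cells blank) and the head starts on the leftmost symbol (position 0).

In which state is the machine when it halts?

A | [2]111121__   read 2 → write 1, move right, go to D
D | 1[1]11121__   read 1 → write _, move right, go to C
C | 1_[1]1121__   read 1 → write 2, move left, go to B
B | 1[_]21121__   read _ → write 1, move right, go to A
A | 11[2]1121__   read 2 → write 1, move right, go to D
D | 111[1]121__   read 1 → write _, move right, go to C
C | 111_[1]21__   read 1 → write 2, move left, go to B
B | 111[_]221__   read _ → write 1, move right, go to A
A | 1111[2]21__   read 2 → write 1, move right, go to D
D | 11111[2]1__   read 2 → write 2, move right, go to B
B | 111112[1]__   read 1 → write 2, move right, go to B
B | 1111122[_]_   read _ → write 1, move right, go to A
A | 11111221[_]   read _ → write 2, move left, go to D
D | 1111122[1]2   read 1 → write _, move right, go to C
C | 1111122_[2]
No transition is defined for (C, 2); M halts in state C.

C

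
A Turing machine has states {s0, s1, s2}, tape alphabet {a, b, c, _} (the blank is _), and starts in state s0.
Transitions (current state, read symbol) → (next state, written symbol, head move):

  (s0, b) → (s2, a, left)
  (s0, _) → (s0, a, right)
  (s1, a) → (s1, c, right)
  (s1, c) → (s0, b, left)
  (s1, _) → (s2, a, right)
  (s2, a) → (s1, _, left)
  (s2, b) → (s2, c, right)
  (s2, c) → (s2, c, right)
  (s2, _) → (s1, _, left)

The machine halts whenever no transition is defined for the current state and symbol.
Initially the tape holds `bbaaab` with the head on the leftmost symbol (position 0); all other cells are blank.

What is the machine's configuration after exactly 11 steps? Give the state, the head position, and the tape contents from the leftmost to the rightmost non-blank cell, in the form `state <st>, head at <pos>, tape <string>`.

state s1, head at 1, tape ccac_aab

s0 | __[b]baaab   read b → write a, move left, go to s2
s2 | _[_]abaaab   read _ → write _, move left, go to s1
s1 | [_]_abaaab   read _ → write a, move right, go to s2
s2 | a[_]abaaab   read _ → write _, move left, go to s1
s1 | [a]_abaaab   read a → write c, move right, go to s1
s1 | c[_]abaaab   read _ → write a, move right, go to s2
s2 | ca[a]baaab   read a → write _, move left, go to s1
s1 | c[a]_baaab   read a → write c, move right, go to s1
s1 | cc[_]baaab   read _ → write a, move right, go to s2
s2 | cca[b]aaab   read b → write c, move right, go to s2
s2 | ccac[a]aab   read a → write _, move left, go to s1
s1 | cca[c]_aab
After 11 steps: state s1, head at 1, tape ccac_aab.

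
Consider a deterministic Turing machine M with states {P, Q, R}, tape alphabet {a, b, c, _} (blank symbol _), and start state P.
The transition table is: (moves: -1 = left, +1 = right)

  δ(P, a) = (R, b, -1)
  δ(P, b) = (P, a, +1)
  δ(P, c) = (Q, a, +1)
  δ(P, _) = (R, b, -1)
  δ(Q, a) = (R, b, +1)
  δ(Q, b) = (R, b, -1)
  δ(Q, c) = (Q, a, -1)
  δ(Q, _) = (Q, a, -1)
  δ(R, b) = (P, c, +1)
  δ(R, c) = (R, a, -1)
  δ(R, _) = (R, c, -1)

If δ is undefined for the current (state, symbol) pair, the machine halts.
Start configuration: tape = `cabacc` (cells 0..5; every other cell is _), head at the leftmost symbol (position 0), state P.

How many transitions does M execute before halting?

state=P head=0 tape=[c]abacc   (P,c)→(Q,a,+1)
state=Q head=1 tape=a[a]bacc   (Q,a)→(R,b,+1)
state=R head=2 tape=ab[b]acc   (R,b)→(P,c,+1)
state=P head=3 tape=abc[a]cc   (P,a)→(R,b,-1)
state=R head=2 tape=ab[c]bcc   (R,c)→(R,a,-1)
state=R head=1 tape=a[b]abcc   (R,b)→(P,c,+1)
state=P head=2 tape=ac[a]bcc   (P,a)→(R,b,-1)
state=R head=1 tape=a[c]bbcc   (R,c)→(R,a,-1)
state=R head=0 tape=[a]abbcc
M halts after 8 transitions.

8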